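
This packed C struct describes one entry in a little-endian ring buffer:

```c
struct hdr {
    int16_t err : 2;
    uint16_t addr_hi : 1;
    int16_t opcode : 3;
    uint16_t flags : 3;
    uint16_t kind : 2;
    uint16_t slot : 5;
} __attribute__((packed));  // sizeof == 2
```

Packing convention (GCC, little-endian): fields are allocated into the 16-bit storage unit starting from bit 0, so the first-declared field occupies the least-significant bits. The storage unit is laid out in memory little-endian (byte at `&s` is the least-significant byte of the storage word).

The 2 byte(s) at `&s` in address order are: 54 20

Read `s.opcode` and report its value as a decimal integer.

2

[0]=0x54 [1]=0x20 (little-endian) → word 0x2054
err [0+:2] = (word>>0) & 0x3 = 0
addr_hi [2+:1] = (word>>2) & 0x1 = 1
opcode [3+:3] = (word>>3) & 0x7 = 2  ←
flags [6+:3] = (word>>6) & 0x7 = 1
kind [9+:2] = (word>>9) & 0x3 = 0
slot [11+:5] = (word>>11) & 0x1f = 4
opcode signed 3b, MSB=0: value = 2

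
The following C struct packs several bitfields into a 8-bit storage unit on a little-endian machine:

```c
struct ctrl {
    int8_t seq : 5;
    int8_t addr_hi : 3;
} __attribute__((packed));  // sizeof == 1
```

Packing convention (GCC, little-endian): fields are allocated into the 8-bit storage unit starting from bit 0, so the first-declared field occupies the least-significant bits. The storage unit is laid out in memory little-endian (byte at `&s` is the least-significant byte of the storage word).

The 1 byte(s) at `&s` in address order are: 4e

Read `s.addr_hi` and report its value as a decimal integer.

[0]=0x4e (little-endian) → word 0x4e
seq [0+:5] = (word>>0) & 0x1f = 14
addr_hi [5+:3] = (word>>5) & 0x7 = 2  ←
addr_hi signed 3b, MSB=0: value = 2

2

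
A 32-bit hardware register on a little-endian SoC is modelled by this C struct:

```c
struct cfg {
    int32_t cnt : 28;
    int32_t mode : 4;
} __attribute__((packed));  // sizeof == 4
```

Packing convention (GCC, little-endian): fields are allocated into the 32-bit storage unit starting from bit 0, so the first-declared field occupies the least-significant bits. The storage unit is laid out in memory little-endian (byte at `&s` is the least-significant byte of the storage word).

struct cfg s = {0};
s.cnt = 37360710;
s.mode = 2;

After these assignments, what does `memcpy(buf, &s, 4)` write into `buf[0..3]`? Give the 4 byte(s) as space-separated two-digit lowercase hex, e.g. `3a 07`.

cnt (28b) val=37360710 bits=0x23a1446 at bit 0: 0x023a1446
mode (4b) val=2 bits=0x2 at bit 28: 0x223a1446
word = 0x223a1446 → little-endian bytes:
  [0]=0x46  [1]=0x14  [2]=0x3a  [3]=0x22

46 14 3a 22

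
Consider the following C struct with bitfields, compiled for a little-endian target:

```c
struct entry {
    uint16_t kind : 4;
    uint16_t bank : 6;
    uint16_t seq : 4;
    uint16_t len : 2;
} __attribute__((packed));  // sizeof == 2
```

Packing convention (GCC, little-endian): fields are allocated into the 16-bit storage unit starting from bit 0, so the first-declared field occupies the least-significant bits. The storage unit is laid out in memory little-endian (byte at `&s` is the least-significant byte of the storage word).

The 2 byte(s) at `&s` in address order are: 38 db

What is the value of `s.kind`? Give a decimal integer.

[0]=0x38 [1]=0xdb (little-endian) → word 0xdb38
kind [0+:4] = (word>>0) & 0xf = 8  ←
bank [4+:6] = (word>>4) & 0x3f = 51
seq [10+:4] = (word>>10) & 0xf = 6
len [14+:2] = (word>>14) & 0x3 = 3

8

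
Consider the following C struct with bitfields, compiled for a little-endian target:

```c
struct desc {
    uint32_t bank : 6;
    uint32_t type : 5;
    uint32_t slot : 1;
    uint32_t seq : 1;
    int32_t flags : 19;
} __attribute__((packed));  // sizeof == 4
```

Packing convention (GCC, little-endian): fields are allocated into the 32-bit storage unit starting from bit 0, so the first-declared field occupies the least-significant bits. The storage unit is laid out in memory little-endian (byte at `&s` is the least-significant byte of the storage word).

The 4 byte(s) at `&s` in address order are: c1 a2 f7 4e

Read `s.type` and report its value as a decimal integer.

11

[0]=0xc1 [1]=0xa2 [2]=0xf7 [3]=0x4e (little-endian) → word 0x4ef7a2c1
bank:6 @ bit 0 → (0x4ef7a2c1>>0)&0x3f = 0x1
type:5 @ bit 6 → (0x4ef7a2c1>>6)&0x1f = 0xb  ←
slot:1 @ bit 11 → (0x4ef7a2c1>>11)&0x1 = 0x0
seq:1 @ bit 12 → (0x4ef7a2c1>>12)&0x1 = 0x0
flags:19 @ bit 13 → (0x4ef7a2c1>>13)&0x7ffff = 0x277bd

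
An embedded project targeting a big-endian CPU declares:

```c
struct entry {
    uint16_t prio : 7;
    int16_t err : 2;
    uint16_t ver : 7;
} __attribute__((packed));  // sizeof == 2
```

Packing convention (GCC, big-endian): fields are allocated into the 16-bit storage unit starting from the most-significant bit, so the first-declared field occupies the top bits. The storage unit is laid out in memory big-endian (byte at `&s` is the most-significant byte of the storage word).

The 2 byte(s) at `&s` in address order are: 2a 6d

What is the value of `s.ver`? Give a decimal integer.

[0]=0x2a [1]=0x6d (big-endian) → word 0x2a6d
prio:7 @ bit 9 → (0x2a6d>>9)&0x7f = 0x15
err:2 @ bit 7 → (0x2a6d>>7)&0x3 = 0x0
ver:7 @ bit 0 → (0x2a6d>>0)&0x7f = 0x6d  ←

109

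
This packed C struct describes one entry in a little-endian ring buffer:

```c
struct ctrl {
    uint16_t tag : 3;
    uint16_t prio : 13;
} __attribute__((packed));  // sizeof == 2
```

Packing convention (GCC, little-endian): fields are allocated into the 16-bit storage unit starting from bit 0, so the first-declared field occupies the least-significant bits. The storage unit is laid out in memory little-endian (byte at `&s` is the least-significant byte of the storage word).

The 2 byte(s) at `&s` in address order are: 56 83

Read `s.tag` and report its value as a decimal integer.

6

[0]=0x56 [1]=0x83 (little-endian) → word 0x8356
tag [0+:3] = (word>>0) & 0x7 = 6  ←
prio [3+:13] = (word>>3) & 0x1fff = 4202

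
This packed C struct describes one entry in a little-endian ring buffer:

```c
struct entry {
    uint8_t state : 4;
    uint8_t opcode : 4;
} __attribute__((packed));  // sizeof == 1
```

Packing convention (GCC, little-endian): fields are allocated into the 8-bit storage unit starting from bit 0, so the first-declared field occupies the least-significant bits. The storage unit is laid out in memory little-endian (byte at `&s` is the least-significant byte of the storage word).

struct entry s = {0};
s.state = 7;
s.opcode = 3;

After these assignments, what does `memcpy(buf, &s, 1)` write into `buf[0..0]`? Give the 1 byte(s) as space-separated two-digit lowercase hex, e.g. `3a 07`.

[0+:4] state=7 & 0xf = 0x7; word=0x07
[4+:4] opcode=3 & 0xf = 0x3; word=0x37
word = 0x37 → little-endian bytes:
  [0]=0x37

37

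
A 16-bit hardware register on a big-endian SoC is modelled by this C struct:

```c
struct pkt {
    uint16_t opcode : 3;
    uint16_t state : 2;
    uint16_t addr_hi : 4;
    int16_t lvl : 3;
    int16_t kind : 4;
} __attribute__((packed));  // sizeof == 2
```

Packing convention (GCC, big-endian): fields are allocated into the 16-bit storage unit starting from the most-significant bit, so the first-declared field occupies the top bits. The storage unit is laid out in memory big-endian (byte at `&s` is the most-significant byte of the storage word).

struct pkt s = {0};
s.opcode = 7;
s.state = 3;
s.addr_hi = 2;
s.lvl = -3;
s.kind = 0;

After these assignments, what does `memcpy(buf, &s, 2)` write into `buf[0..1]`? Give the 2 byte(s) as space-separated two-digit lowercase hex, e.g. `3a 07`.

opcode:3 = 7 → 0x7 << 13 → word 0xe000
state:2 = 3 → 0x3 << 11 → word 0xf800
addr_hi:4 = 2 → 0x2 << 7 → word 0xf900
lvl:3 = -3 → 0x5 << 4 → word 0xf950
kind:4 = 0 → 0x0 << 0 → word 0xf950
word = 0xf950 → big-endian bytes:
  [0]=0xf9  [1]=0x50

f9 50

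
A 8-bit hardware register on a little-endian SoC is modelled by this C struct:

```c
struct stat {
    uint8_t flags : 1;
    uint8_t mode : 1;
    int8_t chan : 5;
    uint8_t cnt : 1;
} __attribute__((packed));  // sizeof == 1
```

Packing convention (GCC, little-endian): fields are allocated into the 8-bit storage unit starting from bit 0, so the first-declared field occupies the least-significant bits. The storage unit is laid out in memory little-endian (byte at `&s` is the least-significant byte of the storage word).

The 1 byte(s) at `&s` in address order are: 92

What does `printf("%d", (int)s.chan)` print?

[0]=0x92 (little-endian) → word 0x92
flags [0+:1] = (word>>0) & 0x1 = 0
mode [1+:1] = (word>>1) & 0x1 = 1
chan [2+:5] = (word>>2) & 0x1f = 4  ←
cnt [7+:1] = (word>>7) & 0x1 = 1
chan signed 5b, MSB=0: value = 4

4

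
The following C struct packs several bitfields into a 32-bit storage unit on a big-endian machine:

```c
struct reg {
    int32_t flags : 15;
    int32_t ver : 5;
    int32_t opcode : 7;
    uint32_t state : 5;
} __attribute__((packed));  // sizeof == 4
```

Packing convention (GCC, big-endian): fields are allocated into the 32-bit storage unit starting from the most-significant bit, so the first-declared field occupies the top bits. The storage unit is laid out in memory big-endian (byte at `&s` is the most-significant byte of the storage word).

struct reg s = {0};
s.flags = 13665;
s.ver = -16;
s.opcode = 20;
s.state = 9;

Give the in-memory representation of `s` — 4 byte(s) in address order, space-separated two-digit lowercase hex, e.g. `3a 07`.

[17+:15] flags=13665 & 0x7fff = 0x3561; word=0x6ac20000
[12+:5] ver=-16 & 0x1f = 0x10; word=0x6ac30000
[5+:7] opcode=20 & 0x7f = 0x14; word=0x6ac30280
[0+:5] state=9 & 0x1f = 0x9; word=0x6ac30289
word = 0x6ac30289 → big-endian bytes:
  [0]=0x6a  [1]=0xc3  [2]=0x02  [3]=0x89

6a c3 02 89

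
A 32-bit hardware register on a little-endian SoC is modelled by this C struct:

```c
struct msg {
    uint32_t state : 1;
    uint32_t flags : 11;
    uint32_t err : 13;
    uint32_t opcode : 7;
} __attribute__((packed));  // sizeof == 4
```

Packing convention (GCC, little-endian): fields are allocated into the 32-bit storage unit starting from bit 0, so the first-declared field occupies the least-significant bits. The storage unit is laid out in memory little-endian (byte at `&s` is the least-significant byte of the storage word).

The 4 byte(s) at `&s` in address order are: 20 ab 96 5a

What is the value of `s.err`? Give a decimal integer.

2410

[0]=0x20 [1]=0xab [2]=0x96 [3]=0x5a (little-endian) → word 0x5a96ab20
state:1 @ bit 0 → (0x5a96ab20>>0)&0x1 = 0x0
flags:11 @ bit 1 → (0x5a96ab20>>1)&0x7ff = 0x590
err:13 @ bit 12 → (0x5a96ab20>>12)&0x1fff = 0x96a  ←
opcode:7 @ bit 25 → (0x5a96ab20>>25)&0x7f = 0x2d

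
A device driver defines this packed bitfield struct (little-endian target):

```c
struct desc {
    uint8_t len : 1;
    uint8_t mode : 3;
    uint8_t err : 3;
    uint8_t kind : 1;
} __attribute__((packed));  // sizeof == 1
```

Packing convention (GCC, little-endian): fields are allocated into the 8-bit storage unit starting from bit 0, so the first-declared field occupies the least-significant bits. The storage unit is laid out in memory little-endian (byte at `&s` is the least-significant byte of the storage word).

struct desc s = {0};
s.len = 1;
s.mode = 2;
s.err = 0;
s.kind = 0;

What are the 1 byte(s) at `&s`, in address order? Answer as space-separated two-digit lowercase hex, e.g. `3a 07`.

len:1 = 1 → 0x1 << 0 → word 0x01
mode:3 = 2 → 0x2 << 1 → word 0x05
err:3 = 0 → 0x0 << 4 → word 0x05
kind:1 = 0 → 0x0 << 7 → word 0x05
word = 0x05 → little-endian bytes:
  [0]=0x05

05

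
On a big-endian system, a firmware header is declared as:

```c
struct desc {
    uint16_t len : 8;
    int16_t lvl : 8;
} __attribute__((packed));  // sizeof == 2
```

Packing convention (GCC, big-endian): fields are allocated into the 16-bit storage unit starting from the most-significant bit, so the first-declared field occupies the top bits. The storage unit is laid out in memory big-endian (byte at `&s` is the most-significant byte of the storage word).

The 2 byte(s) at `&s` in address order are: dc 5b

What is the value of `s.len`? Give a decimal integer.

220

[0]=0xdc [1]=0x5b (big-endian) → word 0xdc5b
len [8+:8] = (word>>8) & 0xff = 220  ←
lvl [0+:8] = (word>>0) & 0xff = 91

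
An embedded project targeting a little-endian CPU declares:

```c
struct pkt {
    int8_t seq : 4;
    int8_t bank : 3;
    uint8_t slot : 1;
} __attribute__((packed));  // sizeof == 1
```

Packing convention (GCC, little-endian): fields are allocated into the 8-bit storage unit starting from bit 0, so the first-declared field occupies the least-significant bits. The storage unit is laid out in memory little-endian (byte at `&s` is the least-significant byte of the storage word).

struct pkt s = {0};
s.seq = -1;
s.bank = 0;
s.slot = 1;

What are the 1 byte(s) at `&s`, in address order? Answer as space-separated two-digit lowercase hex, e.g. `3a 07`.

seq (4b) val=-1 bits=0xf at bit 0: 0x0f
bank (3b) val=0 bits=0x0 at bit 4: 0x0f
slot (1b) val=1 bits=0x1 at bit 7: 0x8f
word = 0x8f → little-endian bytes:
  [0]=0x8f

8f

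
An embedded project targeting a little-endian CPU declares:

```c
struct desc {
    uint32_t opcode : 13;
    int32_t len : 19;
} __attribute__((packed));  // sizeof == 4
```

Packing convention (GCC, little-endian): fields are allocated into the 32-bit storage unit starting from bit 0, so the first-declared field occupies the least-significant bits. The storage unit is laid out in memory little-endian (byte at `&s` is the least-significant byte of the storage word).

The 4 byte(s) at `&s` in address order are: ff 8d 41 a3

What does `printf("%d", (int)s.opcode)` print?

[0]=0xff [1]=0x8d [2]=0x41 [3]=0xa3 (little-endian) → word 0xa3418dff
opcode [0+:13] = (word>>0) & 0x1fff = 3583  ←
len [13+:19] = (word>>13) & 0x7ffff = 334348

3583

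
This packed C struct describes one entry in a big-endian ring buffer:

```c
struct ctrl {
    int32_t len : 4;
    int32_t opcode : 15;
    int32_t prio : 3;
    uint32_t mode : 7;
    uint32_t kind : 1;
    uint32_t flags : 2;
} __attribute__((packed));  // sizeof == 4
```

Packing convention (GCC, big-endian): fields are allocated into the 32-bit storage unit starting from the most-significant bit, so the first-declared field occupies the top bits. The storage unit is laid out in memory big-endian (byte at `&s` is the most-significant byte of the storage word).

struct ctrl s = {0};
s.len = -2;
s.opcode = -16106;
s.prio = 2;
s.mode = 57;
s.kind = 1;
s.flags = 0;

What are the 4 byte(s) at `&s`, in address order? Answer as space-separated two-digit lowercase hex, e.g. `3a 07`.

e8 22 c9 cc

len (4b) val=-2 bits=0xe at bit 28: 0xe0000000
opcode (15b) val=-16106 bits=0x4116 at bit 13: 0xe822c000
prio (3b) val=2 bits=0x2 at bit 10: 0xe822c800
mode (7b) val=57 bits=0x39 at bit 3: 0xe822c9c8
kind (1b) val=1 bits=0x1 at bit 2: 0xe822c9cc
flags (2b) val=0 bits=0x0 at bit 0: 0xe822c9cc
word = 0xe822c9cc → big-endian bytes:
  [0]=0xe8  [1]=0x22  [2]=0xc9  [3]=0xcc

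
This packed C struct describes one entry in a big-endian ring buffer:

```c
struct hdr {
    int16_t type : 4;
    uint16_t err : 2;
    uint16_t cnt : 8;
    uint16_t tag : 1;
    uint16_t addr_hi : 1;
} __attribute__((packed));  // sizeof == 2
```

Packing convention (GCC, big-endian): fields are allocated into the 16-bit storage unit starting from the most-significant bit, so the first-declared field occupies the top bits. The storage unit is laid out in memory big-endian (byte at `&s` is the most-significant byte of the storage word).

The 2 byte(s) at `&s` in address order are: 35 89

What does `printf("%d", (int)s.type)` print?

3

[0]=0x35 [1]=0x89 (big-endian) → word 0x3589
type:4 @ bit 12 → (0x3589>>12)&0xf = 0x3  ←
err:2 @ bit 10 → (0x3589>>10)&0x3 = 0x1
cnt:8 @ bit 2 → (0x3589>>2)&0xff = 0x62
tag:1 @ bit 1 → (0x3589>>1)&0x1 = 0x0
addr_hi:1 @ bit 0 → (0x3589>>0)&0x1 = 0x1
type signed 4b, MSB=0: value = 3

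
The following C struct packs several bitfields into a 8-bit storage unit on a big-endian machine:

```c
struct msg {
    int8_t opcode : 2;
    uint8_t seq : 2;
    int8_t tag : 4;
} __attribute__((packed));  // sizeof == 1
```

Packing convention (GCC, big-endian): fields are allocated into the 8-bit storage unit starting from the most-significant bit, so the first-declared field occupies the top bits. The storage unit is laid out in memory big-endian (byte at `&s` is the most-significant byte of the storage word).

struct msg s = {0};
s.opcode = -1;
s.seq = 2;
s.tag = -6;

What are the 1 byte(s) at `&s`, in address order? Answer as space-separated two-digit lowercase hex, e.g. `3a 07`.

ea

[6+:2] opcode=-1 & 0x3 = 0x3; word=0xc0
[4+:2] seq=2 & 0x3 = 0x2; word=0xe0
[0+:4] tag=-6 & 0xf = 0xa; word=0xea
word = 0xea → big-endian bytes:
  [0]=0xea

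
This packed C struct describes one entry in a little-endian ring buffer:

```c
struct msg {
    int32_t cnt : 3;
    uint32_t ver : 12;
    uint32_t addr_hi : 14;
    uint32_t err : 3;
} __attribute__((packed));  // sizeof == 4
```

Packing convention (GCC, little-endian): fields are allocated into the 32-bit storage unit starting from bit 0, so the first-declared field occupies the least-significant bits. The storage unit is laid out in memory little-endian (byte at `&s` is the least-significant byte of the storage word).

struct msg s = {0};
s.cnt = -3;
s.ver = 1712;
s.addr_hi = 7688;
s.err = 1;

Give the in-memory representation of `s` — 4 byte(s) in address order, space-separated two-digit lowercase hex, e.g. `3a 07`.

cnt:3 = -3 → 0x5 << 0 → word 0x00000005
ver:12 = 1712 → 0x6b0 << 3 → word 0x00003585
addr_hi:14 = 7688 → 0x1e08 << 15 → word 0x0f043585
err:3 = 1 → 0x1 << 29 → word 0x2f043585
word = 0x2f043585 → little-endian bytes:
  [0]=0x85  [1]=0x35  [2]=0x04  [3]=0x2f

85 35 04 2f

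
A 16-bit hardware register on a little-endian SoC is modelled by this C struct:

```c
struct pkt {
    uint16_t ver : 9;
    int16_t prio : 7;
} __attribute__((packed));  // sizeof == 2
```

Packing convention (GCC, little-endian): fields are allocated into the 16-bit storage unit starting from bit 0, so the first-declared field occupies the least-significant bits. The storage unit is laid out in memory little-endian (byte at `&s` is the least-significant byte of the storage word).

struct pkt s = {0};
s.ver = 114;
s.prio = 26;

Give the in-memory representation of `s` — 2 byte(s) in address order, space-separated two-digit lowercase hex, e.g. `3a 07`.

[0+:9] ver=114 & 0x1ff = 0x72; word=0x0072
[9+:7] prio=26 & 0x7f = 0x1a; word=0x3472
word = 0x3472 → little-endian bytes:
  [0]=0x72  [1]=0x34

72 34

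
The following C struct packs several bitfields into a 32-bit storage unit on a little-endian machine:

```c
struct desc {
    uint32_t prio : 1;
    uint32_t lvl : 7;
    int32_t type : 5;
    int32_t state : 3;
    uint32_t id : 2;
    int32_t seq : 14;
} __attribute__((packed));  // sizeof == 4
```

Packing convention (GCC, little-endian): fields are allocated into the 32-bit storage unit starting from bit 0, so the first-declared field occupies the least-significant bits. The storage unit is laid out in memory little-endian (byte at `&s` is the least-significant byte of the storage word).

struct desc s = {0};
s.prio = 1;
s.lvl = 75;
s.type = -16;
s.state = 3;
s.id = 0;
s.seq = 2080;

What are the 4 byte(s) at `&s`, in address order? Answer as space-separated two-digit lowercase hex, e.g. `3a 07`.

prio:1 = 1 → 0x1 << 0 → word 0x00000001
lvl:7 = 75 → 0x4b << 1 → word 0x00000097
type:5 = -16 → 0x10 << 8 → word 0x00001097
state:3 = 3 → 0x3 << 13 → word 0x00007097
id:2 = 0 → 0x0 << 16 → word 0x00007097
seq:14 = 2080 → 0x820 << 18 → word 0x20807097
word = 0x20807097 → little-endian bytes:
  [0]=0x97  [1]=0x70  [2]=0x80  [3]=0x20

97 70 80 20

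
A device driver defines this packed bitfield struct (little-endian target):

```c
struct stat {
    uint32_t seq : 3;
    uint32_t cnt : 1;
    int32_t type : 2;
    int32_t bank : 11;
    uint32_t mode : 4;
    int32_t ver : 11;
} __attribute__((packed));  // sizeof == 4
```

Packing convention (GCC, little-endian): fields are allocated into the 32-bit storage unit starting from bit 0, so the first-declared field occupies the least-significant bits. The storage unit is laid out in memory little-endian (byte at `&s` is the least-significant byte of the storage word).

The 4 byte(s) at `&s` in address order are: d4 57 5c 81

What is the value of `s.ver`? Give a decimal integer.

-1014

[0]=0xd4 [1]=0x57 [2]=0x5c [3]=0x81 (little-endian) → word 0x815c57d4
seq [0+:3] = (word>>0) & 0x7 = 4
cnt [3+:1] = (word>>3) & 0x1 = 0
type [4+:2] = (word>>4) & 0x3 = 1
bank [6+:11] = (word>>6) & 0x7ff = 351
mode [17+:4] = (word>>17) & 0xf = 14
ver [21+:11] = (word>>21) & 0x7ff = 1034  ←
ver signed 11b, MSB=1: 1034 - 2048 = -1014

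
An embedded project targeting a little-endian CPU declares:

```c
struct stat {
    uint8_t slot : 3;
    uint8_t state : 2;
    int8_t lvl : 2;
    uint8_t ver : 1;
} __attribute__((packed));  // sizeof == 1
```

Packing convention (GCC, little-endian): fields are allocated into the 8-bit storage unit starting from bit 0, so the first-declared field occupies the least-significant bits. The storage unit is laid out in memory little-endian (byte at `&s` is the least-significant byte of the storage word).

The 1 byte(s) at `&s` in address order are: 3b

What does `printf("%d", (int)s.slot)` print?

3

[0]=0x3b (little-endian) → word 0x3b
slot:3 @ bit 0 → (0x3b>>0)&0x7 = 0x3  ←
state:2 @ bit 3 → (0x3b>>3)&0x3 = 0x3
lvl:2 @ bit 5 → (0x3b>>5)&0x3 = 0x1
ver:1 @ bit 7 → (0x3b>>7)&0x1 = 0x0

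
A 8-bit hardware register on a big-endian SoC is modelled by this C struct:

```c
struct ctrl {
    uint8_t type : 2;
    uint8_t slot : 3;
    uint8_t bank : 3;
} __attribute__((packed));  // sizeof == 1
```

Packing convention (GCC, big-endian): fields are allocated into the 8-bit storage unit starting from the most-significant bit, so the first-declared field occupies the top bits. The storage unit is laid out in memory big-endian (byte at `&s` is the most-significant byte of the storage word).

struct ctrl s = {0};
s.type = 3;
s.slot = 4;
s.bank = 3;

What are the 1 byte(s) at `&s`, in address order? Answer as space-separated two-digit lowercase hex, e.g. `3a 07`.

e3

type:2 = 3 → 0x3 << 6 → word 0xc0
slot:3 = 4 → 0x4 << 3 → word 0xe0
bank:3 = 3 → 0x3 << 0 → word 0xe3
word = 0xe3 → big-endian bytes:
  [0]=0xe3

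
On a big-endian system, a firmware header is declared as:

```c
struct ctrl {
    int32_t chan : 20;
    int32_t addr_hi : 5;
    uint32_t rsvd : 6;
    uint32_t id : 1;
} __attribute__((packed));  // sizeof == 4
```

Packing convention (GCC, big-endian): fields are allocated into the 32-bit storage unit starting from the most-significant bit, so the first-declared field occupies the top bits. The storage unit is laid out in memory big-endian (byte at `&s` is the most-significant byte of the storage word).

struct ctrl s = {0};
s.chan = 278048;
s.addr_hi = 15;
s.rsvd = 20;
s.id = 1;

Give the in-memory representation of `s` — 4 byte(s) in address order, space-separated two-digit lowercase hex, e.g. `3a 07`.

43 e2 07 a9

chan:20 = 278048 → 0x43e20 << 12 → word 0x43e20000
addr_hi:5 = 15 → 0xf << 7 → word 0x43e20780
rsvd:6 = 20 → 0x14 << 1 → word 0x43e207a8
id:1 = 1 → 0x1 << 0 → word 0x43e207a9
word = 0x43e207a9 → big-endian bytes:
  [0]=0x43  [1]=0xe2  [2]=0x07  [3]=0xa9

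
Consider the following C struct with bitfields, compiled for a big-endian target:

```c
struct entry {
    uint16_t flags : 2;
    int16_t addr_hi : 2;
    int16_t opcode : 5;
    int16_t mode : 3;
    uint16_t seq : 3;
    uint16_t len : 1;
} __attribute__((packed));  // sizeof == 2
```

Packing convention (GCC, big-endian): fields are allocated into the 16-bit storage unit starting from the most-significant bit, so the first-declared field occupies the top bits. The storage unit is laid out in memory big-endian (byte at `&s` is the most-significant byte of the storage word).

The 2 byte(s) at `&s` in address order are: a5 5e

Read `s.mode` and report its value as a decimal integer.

[0]=0xa5 [1]=0x5e (big-endian) → word 0xa55e
flags:2 @ bit 14 → (0xa55e>>14)&0x3 = 0x2
addr_hi:2 @ bit 12 → (0xa55e>>12)&0x3 = 0x2
opcode:5 @ bit 7 → (0xa55e>>7)&0x1f = 0xa
mode:3 @ bit 4 → (0xa55e>>4)&0x7 = 0x5  ←
seq:3 @ bit 1 → (0xa55e>>1)&0x7 = 0x7
len:1 @ bit 0 → (0xa55e>>0)&0x1 = 0x0
mode signed 3b, MSB=1: 5 - 8 = -3

-3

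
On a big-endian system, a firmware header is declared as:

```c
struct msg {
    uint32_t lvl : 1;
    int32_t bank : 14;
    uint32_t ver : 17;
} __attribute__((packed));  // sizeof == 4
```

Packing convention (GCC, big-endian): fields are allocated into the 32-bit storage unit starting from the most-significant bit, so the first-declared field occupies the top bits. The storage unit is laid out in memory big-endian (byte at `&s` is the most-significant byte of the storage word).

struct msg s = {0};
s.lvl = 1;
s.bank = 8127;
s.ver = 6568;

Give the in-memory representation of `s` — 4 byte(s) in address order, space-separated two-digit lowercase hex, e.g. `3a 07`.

bf 7e 19 a8

lvl (1b) val=1 bits=0x1 at bit 31: 0x80000000
bank (14b) val=8127 bits=0x1fbf at bit 17: 0xbf7e0000
ver (17b) val=6568 bits=0x19a8 at bit 0: 0xbf7e19a8
word = 0xbf7e19a8 → big-endian bytes:
  [0]=0xbf  [1]=0x7e  [2]=0x19  [3]=0xa8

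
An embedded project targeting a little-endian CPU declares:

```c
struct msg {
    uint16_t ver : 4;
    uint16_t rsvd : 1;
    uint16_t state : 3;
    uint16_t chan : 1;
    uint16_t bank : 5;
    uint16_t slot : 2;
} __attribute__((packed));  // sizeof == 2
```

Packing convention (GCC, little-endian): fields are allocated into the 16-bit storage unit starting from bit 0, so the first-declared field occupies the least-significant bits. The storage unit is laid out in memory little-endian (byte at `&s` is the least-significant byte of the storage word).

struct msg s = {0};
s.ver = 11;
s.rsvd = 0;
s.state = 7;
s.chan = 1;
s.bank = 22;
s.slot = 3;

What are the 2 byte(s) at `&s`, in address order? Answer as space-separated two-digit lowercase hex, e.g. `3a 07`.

ver:4 = 11 → 0xb << 0 → word 0x000b
rsvd:1 = 0 → 0x0 << 4 → word 0x000b
state:3 = 7 → 0x7 << 5 → word 0x00eb
chan:1 = 1 → 0x1 << 8 → word 0x01eb
bank:5 = 22 → 0x16 << 9 → word 0x2deb
slot:2 = 3 → 0x3 << 14 → word 0xedeb
word = 0xedeb → little-endian bytes:
  [0]=0xeb  [1]=0xed

eb ed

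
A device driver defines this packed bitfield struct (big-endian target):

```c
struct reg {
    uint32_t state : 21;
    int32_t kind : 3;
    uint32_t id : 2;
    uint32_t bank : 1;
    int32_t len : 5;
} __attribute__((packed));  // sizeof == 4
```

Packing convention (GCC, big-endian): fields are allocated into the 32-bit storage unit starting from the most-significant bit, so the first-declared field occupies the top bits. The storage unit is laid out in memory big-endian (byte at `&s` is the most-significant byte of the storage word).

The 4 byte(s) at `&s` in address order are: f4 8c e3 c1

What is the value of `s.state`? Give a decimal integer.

[0]=0xf4 [1]=0x8c [2]=0xe3 [3]=0xc1 (big-endian) → word 0xf48ce3c1
state:21 @ bit 11 → (0xf48ce3c1>>11)&0x1fffff = 0x1e919c  ←
kind:3 @ bit 8 → (0xf48ce3c1>>8)&0x7 = 0x3
id:2 @ bit 6 → (0xf48ce3c1>>6)&0x3 = 0x3
bank:1 @ bit 5 → (0xf48ce3c1>>5)&0x1 = 0x0
len:5 @ bit 0 → (0xf48ce3c1>>0)&0x1f = 0x1

2003356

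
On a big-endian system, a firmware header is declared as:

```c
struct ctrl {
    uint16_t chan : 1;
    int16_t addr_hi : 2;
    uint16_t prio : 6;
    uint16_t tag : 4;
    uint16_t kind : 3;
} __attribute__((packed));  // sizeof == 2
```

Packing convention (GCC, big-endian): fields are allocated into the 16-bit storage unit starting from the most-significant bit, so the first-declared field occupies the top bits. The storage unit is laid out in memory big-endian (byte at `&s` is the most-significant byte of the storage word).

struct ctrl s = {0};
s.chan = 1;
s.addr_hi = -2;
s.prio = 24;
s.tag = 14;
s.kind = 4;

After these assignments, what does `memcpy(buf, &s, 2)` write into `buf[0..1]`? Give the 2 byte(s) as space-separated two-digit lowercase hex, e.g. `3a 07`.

[15+:1] chan=1 & 0x1 = 0x1; word=0x8000
[13+:2] addr_hi=-2 & 0x3 = 0x2; word=0xc000
[7+:6] prio=24 & 0x3f = 0x18; word=0xcc00
[3+:4] tag=14 & 0xf = 0xe; word=0xcc70
[0+:3] kind=4 & 0x7 = 0x4; word=0xcc74
word = 0xcc74 → big-endian bytes:
  [0]=0xcc  [1]=0x74

cc 74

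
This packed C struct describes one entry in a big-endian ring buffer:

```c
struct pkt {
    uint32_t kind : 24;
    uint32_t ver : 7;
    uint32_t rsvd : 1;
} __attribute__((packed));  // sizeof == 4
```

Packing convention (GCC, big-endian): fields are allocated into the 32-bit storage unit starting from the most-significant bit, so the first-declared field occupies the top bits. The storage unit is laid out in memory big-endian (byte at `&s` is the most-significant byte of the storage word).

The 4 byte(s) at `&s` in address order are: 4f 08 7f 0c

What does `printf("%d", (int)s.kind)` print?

5179519

[0]=0x4f [1]=0x08 [2]=0x7f [3]=0x0c (big-endian) → word 0x4f087f0c
kind [8+:24] = (word>>8) & 0xffffff = 5179519  ←
ver [1+:7] = (word>>1) & 0x7f = 6
rsvd [0+:1] = (word>>0) & 0x1 = 0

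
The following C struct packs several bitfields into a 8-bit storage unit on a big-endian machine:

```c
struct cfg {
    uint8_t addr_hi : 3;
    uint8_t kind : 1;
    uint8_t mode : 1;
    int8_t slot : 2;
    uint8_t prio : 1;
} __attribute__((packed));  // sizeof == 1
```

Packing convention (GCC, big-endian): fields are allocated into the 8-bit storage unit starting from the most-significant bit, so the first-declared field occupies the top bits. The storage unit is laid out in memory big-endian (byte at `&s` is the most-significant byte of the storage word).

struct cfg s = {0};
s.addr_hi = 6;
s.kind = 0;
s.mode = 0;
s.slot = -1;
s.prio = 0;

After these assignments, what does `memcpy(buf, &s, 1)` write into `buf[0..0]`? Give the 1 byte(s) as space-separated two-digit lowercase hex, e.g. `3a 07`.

[5+:3] addr_hi=6 & 0x7 = 0x6; word=0xc0
[4+:1] kind=0 & 0x1 = 0x0; word=0xc0
[3+:1] mode=0 & 0x1 = 0x0; word=0xc0
[1+:2] slot=-1 & 0x3 = 0x3; word=0xc6
[0+:1] prio=0 & 0x1 = 0x0; word=0xc6
word = 0xc6 → big-endian bytes:
  [0]=0xc6

c6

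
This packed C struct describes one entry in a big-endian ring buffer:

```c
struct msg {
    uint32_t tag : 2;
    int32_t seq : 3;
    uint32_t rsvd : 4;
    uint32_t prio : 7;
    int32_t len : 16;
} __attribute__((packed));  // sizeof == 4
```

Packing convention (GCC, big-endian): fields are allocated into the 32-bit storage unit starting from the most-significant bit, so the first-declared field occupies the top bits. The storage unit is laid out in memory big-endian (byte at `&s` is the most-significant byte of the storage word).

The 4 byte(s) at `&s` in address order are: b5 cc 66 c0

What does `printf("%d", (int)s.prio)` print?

[0]=0xb5 [1]=0xcc [2]=0x66 [3]=0xc0 (big-endian) → word 0xb5cc66c0
tag [30+:2] = (word>>30) & 0x3 = 2
seq [27+:3] = (word>>27) & 0x7 = 6
rsvd [23+:4] = (word>>23) & 0xf = 11
prio [16+:7] = (word>>16) & 0x7f = 76  ←
len [0+:16] = (word>>0) & 0xffff = 26304

76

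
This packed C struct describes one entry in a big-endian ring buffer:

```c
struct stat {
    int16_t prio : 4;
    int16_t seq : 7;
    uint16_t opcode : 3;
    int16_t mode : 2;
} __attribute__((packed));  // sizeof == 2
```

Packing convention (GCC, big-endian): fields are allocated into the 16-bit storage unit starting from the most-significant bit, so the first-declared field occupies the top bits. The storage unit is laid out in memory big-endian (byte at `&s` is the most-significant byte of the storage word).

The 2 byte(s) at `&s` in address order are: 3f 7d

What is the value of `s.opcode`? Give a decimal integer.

[0]=0x3f [1]=0x7d (big-endian) → word 0x3f7d
prio [12+:4] = (word>>12) & 0xf = 3
seq [5+:7] = (word>>5) & 0x7f = 123
opcode [2+:3] = (word>>2) & 0x7 = 7  ←
mode [0+:2] = (word>>0) & 0x3 = 1

7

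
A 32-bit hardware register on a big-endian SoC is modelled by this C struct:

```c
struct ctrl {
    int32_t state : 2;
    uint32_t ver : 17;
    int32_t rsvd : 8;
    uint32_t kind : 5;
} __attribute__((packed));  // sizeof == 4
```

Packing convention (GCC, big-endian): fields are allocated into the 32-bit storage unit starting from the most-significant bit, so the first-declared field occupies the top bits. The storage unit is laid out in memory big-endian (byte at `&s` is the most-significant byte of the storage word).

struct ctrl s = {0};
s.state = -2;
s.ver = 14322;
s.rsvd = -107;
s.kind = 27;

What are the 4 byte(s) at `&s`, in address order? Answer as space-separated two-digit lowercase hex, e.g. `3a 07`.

state:2 = -2 → 0x2 << 30 → word 0x80000000
ver:17 = 14322 → 0x37f2 << 13 → word 0x86fe4000
rsvd:8 = -107 → 0x95 << 5 → word 0x86fe52a0
kind:5 = 27 → 0x1b << 0 → word 0x86fe52bb
word = 0x86fe52bb → big-endian bytes:
  [0]=0x86  [1]=0xfe  [2]=0x52  [3]=0xbb

86 fe 52 bb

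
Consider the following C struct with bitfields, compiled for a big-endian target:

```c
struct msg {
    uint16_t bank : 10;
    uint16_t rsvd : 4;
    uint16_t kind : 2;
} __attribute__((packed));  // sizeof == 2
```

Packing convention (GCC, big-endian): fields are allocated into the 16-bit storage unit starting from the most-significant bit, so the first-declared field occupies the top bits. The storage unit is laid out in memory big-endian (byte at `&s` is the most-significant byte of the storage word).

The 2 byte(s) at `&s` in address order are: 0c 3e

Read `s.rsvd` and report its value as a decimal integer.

[0]=0x0c [1]=0x3e (big-endian) → word 0x0c3e
bank:10 @ bit 6 → (0x0c3e>>6)&0x3ff = 0x30
rsvd:4 @ bit 2 → (0x0c3e>>2)&0xf = 0xf  ←
kind:2 @ bit 0 → (0x0c3e>>0)&0x3 = 0x2

15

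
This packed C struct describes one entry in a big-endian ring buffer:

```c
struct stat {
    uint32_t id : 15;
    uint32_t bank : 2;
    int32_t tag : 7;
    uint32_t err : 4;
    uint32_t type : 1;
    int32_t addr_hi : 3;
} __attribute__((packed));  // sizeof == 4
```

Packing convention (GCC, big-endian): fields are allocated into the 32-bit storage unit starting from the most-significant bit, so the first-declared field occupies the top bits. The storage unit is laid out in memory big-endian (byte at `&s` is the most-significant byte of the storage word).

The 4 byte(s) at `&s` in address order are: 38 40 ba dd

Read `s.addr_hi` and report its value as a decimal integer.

[0]=0x38 [1]=0x40 [2]=0xba [3]=0xdd (big-endian) → word 0x3840badd
id:15 @ bit 17 → (0x3840badd>>17)&0x7fff = 0x1c20
bank:2 @ bit 15 → (0x3840badd>>15)&0x3 = 0x1
tag:7 @ bit 8 → (0x3840badd>>8)&0x7f = 0x3a
err:4 @ bit 4 → (0x3840badd>>4)&0xf = 0xd
type:1 @ bit 3 → (0x3840badd>>3)&0x1 = 0x1
addr_hi:3 @ bit 0 → (0x3840badd>>0)&0x7 = 0x5  ←
addr_hi signed 3b, MSB=1: 5 - 8 = -3

-3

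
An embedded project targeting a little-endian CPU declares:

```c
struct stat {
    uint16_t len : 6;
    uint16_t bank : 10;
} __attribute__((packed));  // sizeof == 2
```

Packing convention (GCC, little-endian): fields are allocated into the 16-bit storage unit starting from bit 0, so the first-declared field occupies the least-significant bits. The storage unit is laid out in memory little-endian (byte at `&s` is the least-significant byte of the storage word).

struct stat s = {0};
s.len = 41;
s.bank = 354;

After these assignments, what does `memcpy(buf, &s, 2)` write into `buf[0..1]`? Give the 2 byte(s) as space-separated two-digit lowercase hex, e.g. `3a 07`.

a9 58

[0+:6] len=41 & 0x3f = 0x29; word=0x0029
[6+:10] bank=354 & 0x3ff = 0x162; word=0x58a9
word = 0x58a9 → little-endian bytes:
  [0]=0xa9  [1]=0x58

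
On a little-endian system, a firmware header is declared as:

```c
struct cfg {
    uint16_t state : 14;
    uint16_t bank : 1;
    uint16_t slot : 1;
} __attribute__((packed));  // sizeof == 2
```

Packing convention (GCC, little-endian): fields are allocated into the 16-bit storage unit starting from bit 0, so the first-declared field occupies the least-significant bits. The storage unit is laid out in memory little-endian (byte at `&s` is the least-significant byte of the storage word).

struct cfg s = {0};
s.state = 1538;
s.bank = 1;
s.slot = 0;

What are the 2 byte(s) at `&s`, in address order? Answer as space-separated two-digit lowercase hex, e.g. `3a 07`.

02 46

state (14b) val=1538 bits=0x602 at bit 0: 0x0602
bank (1b) val=1 bits=0x1 at bit 14: 0x4602
slot (1b) val=0 bits=0x0 at bit 15: 0x4602
word = 0x4602 → little-endian bytes:
  [0]=0x02  [1]=0x46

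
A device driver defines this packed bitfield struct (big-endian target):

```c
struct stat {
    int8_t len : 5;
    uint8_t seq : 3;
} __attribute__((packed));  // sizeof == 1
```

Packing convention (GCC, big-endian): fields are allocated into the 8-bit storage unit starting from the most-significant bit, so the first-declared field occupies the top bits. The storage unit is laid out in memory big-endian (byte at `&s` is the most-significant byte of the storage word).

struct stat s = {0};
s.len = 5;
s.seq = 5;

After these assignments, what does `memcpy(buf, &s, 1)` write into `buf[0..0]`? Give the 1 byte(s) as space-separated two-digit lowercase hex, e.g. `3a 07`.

2d

len (5b) val=5 bits=0x5 at bit 3: 0x28
seq (3b) val=5 bits=0x5 at bit 0: 0x2d
word = 0x2d → big-endian bytes:
  [0]=0x2d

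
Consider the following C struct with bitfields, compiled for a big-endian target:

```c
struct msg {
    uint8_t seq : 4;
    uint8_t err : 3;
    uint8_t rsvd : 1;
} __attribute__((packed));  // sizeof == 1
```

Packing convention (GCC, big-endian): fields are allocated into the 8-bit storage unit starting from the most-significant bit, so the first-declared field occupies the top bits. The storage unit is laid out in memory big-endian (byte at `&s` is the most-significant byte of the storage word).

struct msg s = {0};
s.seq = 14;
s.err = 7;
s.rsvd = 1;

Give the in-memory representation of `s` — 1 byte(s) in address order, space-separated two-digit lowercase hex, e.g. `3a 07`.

ef

seq:4 = 14 → 0xe << 4 → word 0xe0
err:3 = 7 → 0x7 << 1 → word 0xee
rsvd:1 = 1 → 0x1 << 0 → word 0xef
word = 0xef → big-endian bytes:
  [0]=0xef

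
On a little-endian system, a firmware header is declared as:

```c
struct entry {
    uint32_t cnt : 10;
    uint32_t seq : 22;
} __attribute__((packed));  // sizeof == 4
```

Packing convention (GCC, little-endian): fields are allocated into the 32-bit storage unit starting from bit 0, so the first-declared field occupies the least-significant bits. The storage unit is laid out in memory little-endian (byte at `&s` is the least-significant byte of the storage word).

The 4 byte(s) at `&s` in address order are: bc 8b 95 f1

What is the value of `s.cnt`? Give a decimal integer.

956

[0]=0xbc [1]=0x8b [2]=0x95 [3]=0xf1 (little-endian) → word 0xf1958bbc
cnt [0+:10] = (word>>0) & 0x3ff = 956  ←
seq [10+:22] = (word>>10) & 0x3fffff = 3958114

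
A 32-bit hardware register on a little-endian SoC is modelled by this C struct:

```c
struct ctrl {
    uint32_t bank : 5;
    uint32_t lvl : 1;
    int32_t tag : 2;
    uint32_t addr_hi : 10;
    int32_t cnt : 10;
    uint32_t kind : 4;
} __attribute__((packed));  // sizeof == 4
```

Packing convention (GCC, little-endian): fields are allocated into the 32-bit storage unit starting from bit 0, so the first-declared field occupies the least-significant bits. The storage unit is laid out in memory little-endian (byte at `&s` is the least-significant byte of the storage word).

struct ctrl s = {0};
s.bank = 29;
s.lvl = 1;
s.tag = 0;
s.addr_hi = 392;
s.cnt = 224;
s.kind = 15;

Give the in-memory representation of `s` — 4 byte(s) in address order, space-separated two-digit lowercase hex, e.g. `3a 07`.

bank:5 = 29 → 0x1d << 0 → word 0x0000001d
lvl:1 = 1 → 0x1 << 5 → word 0x0000003d
tag:2 = 0 → 0x0 << 6 → word 0x0000003d
addr_hi:10 = 392 → 0x188 << 8 → word 0x0001883d
cnt:10 = 224 → 0xe0 << 18 → word 0x0381883d
kind:4 = 15 → 0xf << 28 → word 0xf381883d
word = 0xf381883d → little-endian bytes:
  [0]=0x3d  [1]=0x88  [2]=0x81  [3]=0xf3

3d 88 81 f3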